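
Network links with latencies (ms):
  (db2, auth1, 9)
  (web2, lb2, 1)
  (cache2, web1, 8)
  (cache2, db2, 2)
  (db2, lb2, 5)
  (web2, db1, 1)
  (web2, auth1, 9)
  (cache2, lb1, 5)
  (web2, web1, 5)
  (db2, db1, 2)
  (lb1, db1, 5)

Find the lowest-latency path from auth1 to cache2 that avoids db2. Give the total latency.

20

Paths from auth1 to cache2 avoiding db2:
auth1 - web2 - db1 - lb1 - cache2: 9 + 1 + 5 + 5 = 20
auth1 - web2 - web1 - cache2: 9 + 5 + 8 = 22
Shortest: 20 ms.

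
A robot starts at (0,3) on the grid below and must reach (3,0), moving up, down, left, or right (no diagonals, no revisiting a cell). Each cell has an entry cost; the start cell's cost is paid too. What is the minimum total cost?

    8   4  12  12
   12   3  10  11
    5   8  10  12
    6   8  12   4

Take [0,3]→[0,2]→[0,1]→[1,1]→[2,1]→[2,0]→[3,0] for a total of 12 + 12 + 4 + 3 + 8 + 5 + 6 = 50.

50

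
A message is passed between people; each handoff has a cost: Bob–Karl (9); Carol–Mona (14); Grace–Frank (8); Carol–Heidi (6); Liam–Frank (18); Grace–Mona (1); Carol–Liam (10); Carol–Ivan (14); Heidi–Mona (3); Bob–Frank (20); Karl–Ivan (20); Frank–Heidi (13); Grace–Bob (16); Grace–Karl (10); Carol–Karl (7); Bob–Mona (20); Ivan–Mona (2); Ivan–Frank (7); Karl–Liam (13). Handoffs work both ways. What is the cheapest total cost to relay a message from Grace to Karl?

10

Comparing a few candidate routes:
Grace→Karl: 10
Grace→Mona→Ivan→Karl: 1 + 2 + 20 = 23
Grace→Mona→Heidi→Carol→Karl: 1 + 3 + 6 + 7 = 17
Grace→Mona→Carol→Karl: 1 + 14 + 7 = 22
The minimum is 10.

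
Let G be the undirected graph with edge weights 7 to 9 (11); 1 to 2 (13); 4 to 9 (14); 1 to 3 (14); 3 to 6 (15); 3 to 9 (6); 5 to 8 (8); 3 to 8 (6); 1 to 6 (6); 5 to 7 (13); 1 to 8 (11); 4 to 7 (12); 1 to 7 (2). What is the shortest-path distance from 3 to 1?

A few of the 3→1 routes:
3-6-1: 15 + 6 = 21
3-8-1: 6 + 11 = 17
3-9-7-1: 6 + 11 + 2 = 19
3-1: 14
Best route has total 14.

14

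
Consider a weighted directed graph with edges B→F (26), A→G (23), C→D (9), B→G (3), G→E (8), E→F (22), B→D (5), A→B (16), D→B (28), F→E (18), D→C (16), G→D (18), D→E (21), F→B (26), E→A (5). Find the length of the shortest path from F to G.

29

Paths from F to G:
F - B - D - E - A - G: 26 + 5 + 21 + 5 + 23 = 80
F - B - G: 26 + 3 = 29
F - E - A - B - G: 18 + 5 + 16 + 3 = 42
F - E - A - G: 18 + 5 + 23 = 46
The minimum is 29.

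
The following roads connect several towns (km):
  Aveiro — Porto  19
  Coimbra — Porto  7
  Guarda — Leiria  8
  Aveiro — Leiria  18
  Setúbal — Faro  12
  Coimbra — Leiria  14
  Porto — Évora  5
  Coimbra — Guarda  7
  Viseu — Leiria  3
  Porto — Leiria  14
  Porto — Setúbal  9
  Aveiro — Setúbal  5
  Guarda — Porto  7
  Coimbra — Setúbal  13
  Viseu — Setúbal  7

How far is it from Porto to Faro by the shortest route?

A few of the Porto→Faro routes:
Porto - Leiria - Viseu - Setúbal - Faro: 14 + 3 + 7 + 12 = 36
Porto - Coimbra - Setúbal - Faro: 7 + 13 + 12 = 32
Porto - Guarda - Leiria - Viseu - Setúbal - Faro: 7 + 8 + 3 + 7 + 12 = 37
Porto - Aveiro - Setúbal - Faro: 19 + 5 + 12 = 36
Porto - Setúbal - Faro: 9 + 12 = 21
Best route has total 21 km.

21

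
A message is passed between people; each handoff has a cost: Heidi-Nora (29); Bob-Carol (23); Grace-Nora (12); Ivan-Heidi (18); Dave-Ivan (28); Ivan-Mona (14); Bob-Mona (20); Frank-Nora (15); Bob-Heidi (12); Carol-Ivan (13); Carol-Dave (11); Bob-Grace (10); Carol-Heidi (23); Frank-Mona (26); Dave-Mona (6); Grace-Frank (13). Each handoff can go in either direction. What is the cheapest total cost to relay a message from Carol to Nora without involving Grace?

52

Some routes from Carol to Nora avoiding Grace:
Carol -> Dave -> Mona -> Frank -> Nora: 11 + 6 + 26 + 15 = 58
Carol -> Ivan -> Heidi -> Nora: 13 + 18 + 29 = 60
Carol -> Heidi -> Nora: 23 + 29 = 52
Shortest: 52.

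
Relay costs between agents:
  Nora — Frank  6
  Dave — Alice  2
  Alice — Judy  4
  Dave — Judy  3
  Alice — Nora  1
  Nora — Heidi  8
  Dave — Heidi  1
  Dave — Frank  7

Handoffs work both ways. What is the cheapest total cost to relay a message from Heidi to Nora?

4

Paths from Heidi to Nora:
Heidi→Dave→Frank→Nora: 1 + 7 + 6 = 14
Heidi→Dave→Alice→Nora: 1 + 2 + 1 = 4
Heidi→Dave→Judy→Alice→Nora: 1 + 3 + 4 + 1 = 9
Heidi→Nora: 8
Shortest: 4.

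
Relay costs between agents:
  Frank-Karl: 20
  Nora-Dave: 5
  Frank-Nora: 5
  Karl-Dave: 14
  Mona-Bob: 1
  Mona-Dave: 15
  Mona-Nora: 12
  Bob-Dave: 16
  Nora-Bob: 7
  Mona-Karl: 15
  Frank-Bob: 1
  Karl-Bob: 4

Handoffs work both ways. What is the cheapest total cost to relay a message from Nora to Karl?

10

Some routes from Nora to Karl:
Nora→Mona→Bob→Karl: 12 + 1 + 4 = 17
Nora→Bob→Karl: 7 + 4 = 11
Nora→Frank→Bob→Karl: 5 + 1 + 4 = 10
Shortest: 10.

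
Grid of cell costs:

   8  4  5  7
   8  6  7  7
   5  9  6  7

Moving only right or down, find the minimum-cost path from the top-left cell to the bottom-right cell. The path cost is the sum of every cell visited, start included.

37

Path [0,0] [0,1] [0,2] [1,2] [2,2] [2,3]: 8 + 4 + 5 + 7 + 6 + 7 = 37.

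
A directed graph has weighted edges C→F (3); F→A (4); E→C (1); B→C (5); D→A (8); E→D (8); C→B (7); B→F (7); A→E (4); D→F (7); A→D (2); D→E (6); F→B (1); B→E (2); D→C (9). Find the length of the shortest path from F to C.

4

Some routes from F to C:
F-B-C: 1 + 5 = 6
F-B-E-C: 1 + 2 + 1 = 4
F-A-E-C: 4 + 4 + 1 = 9
Shortest: 4.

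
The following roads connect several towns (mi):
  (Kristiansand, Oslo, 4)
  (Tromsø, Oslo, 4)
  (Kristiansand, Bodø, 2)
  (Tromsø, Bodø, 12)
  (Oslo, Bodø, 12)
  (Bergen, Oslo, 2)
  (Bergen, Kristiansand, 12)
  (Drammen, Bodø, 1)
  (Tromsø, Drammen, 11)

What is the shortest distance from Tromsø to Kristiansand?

A few of the Tromsø→Kristiansand routes:
Tromsø → Bodø → Kristiansand: 12 + 2 = 14
Tromsø → Oslo → Bodø → Kristiansand: 4 + 12 + 2 = 18
Tromsø → Oslo → Kristiansand: 4 + 4 = 8
Tromsø → Drammen → Bodø → Oslo → Kristiansand: 11 + 1 + 12 + 4 = 28
Tromsø → Drammen → Bodø → Kristiansand: 11 + 1 + 2 = 14
Tromsø → Oslo → Bergen → Kristiansand: 4 + 2 + 12 = 18
Shortest: 8 mi.

8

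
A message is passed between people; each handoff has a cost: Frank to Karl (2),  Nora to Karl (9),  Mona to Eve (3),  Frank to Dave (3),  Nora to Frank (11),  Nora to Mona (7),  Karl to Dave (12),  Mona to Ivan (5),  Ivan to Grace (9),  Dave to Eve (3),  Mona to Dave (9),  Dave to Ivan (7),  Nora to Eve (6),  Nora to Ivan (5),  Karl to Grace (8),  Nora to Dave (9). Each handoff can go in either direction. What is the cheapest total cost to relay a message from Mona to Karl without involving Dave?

Comparing a few candidate routes:
Mona-Nora-Frank-Karl: 7 + 11 + 2 = 20
Mona-Ivan-Nora-Karl: 5 + 5 + 9 = 19
Mona-Nora-Karl: 7 + 9 = 16
Mona-Eve-Nora-Karl: 3 + 6 + 9 = 18
Shortest: 16.

16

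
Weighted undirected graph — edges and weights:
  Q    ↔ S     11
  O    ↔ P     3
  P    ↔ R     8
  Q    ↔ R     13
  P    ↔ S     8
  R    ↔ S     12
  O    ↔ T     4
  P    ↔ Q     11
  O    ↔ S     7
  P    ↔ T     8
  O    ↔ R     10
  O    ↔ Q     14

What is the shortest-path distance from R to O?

Comparing a few candidate routes:
R→O: 10
R→P→T→O: 8 + 8 + 4 = 20
R→S→P→O: 12 + 8 + 3 = 23
R→P→O: 8 + 3 = 11
R→S→O: 12 + 7 = 19
R→P→S→O: 8 + 8 + 7 = 23
The minimum is 10.

10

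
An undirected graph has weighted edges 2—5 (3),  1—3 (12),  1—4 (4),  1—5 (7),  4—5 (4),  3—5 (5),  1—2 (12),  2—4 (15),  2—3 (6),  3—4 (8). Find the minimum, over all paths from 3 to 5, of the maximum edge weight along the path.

5

Some routes from 3 to 5:
3→4→1→5: max(8, 4, 7) = 8
3→5: max(5) = 5
3→4→5: max(8, 4) = 8
3→1→4→5: max(12, 4, 4) = 12
3→2→5: max(6, 3) = 6
Best route has worst link 5.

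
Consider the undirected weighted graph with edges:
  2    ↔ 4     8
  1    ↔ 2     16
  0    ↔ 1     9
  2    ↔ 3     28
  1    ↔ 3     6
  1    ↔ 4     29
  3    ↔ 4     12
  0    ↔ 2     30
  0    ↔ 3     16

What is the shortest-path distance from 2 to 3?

Some routes from 2 to 3:
2 -> 0 -> 1 -> 3: 30 + 9 + 6 = 45
2 -> 1 -> 0 -> 3: 16 + 9 + 16 = 41
2 -> 3: 28
2 -> 1 -> 3: 16 + 6 = 22
2 -> 4 -> 1 -> 3: 8 + 29 + 6 = 43
2 -> 4 -> 3: 8 + 12 = 20
The minimum is 20.

20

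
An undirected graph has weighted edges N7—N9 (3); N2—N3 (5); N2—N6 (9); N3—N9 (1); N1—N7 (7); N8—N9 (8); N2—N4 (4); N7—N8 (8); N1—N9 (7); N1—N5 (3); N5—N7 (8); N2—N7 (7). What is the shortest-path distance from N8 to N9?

8

Checking several routes:
N8 - N7 - N1 - N9: 8 + 7 + 7 = 22
N8 - N7 - N2 - N3 - N9: 8 + 7 + 5 + 1 = 21
N8 - N9: 8
N8 - N7 - N9: 8 + 3 = 11
Shortest: 8.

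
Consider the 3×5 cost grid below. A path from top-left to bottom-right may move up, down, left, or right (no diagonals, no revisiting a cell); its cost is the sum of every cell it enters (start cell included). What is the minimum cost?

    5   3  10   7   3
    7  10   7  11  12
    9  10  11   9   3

43

Take (0,0) → (0,1) → (0,2) → (0,3) → (0,4) → (1,4) → (2,4) for a total of 5 + 3 + 10 + 7 + 3 + 12 + 3 = 43.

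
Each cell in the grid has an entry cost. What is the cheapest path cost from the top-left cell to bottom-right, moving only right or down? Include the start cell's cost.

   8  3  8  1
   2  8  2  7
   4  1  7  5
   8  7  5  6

33

One optimal route is [0,0] -> [1,0] -> [2,0] -> [2,1] -> [2,2] -> [2,3] -> [3,3].
Its cost is 8 + 2 + 4 + 1 + 7 + 5 + 6 = 33.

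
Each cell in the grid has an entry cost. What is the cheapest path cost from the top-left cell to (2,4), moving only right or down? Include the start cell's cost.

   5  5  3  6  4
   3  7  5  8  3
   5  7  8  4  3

Cheapest: r0c0 -> r0c1 -> r0c2 -> r0c3 -> r0c4 -> r1c4 -> r2c4
  5 + 5 + 3 + 6 + 4 + 3 + 3 = 29

29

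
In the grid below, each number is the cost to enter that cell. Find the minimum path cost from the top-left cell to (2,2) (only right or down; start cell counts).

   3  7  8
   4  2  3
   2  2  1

Path [0,0] [1,0] [1,1] [2,1] [2,2]: 3 + 4 + 2 + 2 + 1 = 12.
For comparison, the top-then-right route costs 22.

12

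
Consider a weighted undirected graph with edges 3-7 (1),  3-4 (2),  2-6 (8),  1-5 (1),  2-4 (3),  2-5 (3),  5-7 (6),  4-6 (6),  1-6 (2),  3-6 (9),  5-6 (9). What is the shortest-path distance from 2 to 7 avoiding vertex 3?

Routes from 2 to 7 avoiding 3:
2→4→6→5→7: 3 + 6 + 9 + 6 = 24
2→6→1→5→7: 8 + 2 + 1 + 6 = 17
2→5→7: 3 + 6 = 9
2→6→5→7: 8 + 9 + 6 = 23
2→4→6→1→5→7: 3 + 6 + 2 + 1 + 6 = 18
The minimum is 9.

9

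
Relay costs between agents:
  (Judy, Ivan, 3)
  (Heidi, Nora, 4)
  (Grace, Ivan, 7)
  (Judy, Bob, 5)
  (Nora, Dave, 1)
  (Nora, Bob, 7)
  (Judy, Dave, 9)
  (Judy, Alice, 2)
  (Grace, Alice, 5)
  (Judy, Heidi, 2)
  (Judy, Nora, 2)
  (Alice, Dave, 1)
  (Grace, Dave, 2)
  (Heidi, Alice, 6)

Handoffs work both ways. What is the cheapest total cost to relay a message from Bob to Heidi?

7

Checking several routes:
Bob-Nora-Heidi: 7 + 4 = 11
Bob-Judy-Nora-Heidi: 5 + 2 + 4 = 11
Bob-Nora-Judy-Heidi: 7 + 2 + 2 = 11
Bob-Judy-Heidi: 5 + 2 = 7
The minimum is 7.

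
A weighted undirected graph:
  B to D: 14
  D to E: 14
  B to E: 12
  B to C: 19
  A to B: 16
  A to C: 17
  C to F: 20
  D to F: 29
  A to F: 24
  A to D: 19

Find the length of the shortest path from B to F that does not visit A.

Routes from B to F avoiding A:
B→E→D→F: 12 + 14 + 29 = 55
B→D→F: 14 + 29 = 43
B→C→F: 19 + 20 = 39
The minimum is 39.

39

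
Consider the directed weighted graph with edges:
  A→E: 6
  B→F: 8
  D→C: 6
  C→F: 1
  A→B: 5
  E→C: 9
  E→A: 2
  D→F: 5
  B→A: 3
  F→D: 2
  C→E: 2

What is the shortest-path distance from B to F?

8

Paths from B to F:
B -> A -> E -> C -> F: 3 + 6 + 9 + 1 = 19
B -> F: 8
Shortest: 8.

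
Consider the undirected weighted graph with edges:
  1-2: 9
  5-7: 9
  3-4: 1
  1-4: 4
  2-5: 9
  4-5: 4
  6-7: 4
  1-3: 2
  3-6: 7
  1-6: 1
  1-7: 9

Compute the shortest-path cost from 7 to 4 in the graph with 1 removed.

Routes from 7 to 4 avoiding 1:
7 → 5 → 4: 9 + 4 = 13
7 → 6 → 3 → 4: 4 + 7 + 1 = 12
Shortest: 12.

12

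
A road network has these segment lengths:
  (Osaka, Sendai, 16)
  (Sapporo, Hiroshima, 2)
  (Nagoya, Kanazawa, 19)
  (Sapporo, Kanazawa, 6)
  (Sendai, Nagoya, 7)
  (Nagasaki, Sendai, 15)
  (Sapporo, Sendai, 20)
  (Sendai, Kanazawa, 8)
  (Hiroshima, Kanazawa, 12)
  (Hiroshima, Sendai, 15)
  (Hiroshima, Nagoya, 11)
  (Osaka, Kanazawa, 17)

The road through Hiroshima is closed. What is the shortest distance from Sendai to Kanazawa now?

Checking several routes:
Sendai→Kanazawa: 8
Sendai→Sapporo→Kanazawa: 20 + 6 = 26
Sendai→Nagoya→Kanazawa: 7 + 19 = 26
Best route has total 8.

8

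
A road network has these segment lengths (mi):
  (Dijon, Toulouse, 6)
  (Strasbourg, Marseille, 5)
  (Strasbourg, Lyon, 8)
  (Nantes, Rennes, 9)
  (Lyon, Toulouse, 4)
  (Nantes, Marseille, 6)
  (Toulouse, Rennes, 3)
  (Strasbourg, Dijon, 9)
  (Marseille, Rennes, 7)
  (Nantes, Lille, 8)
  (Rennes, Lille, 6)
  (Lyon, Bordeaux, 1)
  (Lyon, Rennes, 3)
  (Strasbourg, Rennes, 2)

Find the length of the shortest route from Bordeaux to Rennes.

A few of the Bordeaux→Rennes routes:
Bordeaux -> Lyon -> Strasbourg -> Rennes: 1 + 8 + 2 = 11
Bordeaux -> Lyon -> Toulouse -> Rennes: 1 + 4 + 3 = 8
Bordeaux -> Lyon -> Rennes: 1 + 3 = 4
Shortest: 4 mi.

4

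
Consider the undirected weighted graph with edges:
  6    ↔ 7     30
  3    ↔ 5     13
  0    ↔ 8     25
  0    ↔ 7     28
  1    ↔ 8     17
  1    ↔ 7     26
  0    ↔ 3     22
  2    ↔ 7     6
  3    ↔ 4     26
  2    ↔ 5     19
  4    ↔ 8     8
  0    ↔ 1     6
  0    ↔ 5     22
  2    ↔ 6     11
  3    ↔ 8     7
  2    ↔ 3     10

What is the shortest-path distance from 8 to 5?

20

A few of the 8→5 routes:
8 -> 4 -> 3 -> 5: 8 + 26 + 13 = 47
8 -> 1 -> 0 -> 5: 17 + 6 + 22 = 45
8 -> 3 -> 5: 7 + 13 = 20
8 -> 3 -> 2 -> 5: 7 + 10 + 19 = 36
8 -> 3 -> 0 -> 5: 7 + 22 + 22 = 51
8 -> 0 -> 5: 25 + 22 = 47
Best route has total 20.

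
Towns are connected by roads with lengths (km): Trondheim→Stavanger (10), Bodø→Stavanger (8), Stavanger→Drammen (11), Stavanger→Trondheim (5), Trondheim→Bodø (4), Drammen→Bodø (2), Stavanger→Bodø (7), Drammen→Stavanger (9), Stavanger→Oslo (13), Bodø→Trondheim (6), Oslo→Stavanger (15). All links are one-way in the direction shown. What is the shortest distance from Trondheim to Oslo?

Routes from Trondheim to Oslo:
Trondheim -> Bodø -> Stavanger -> Oslo: 4 + 8 + 13 = 25
Trondheim -> Stavanger -> Oslo: 10 + 13 = 23
The minimum is 23 km.

23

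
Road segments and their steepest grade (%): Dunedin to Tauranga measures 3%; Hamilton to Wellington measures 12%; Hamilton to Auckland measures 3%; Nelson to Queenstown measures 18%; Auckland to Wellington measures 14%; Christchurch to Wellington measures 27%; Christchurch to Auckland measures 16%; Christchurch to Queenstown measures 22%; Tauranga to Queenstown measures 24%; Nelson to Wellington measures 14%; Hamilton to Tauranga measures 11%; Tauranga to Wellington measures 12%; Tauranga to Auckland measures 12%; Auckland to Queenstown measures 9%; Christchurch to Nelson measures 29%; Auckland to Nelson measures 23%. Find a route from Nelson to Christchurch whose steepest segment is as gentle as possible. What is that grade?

16

Comparing a few candidate routes:
Nelson -> Wellington -> Hamilton -> Auckland -> Christchurch: max(14, 12, 3, 16) = 16
Nelson -> Wellington -> Hamilton -> Tauranga -> Auckland -> Christchurch: max(14, 12, 11, 12, 16) = 16
Nelson -> Wellington -> Auckland -> Christchurch: max(14, 14, 16) = 16
Nelson -> Wellington -> Tauranga -> Auckland -> Christchurch: max(14, 12, 12, 16) = 16
Nelson -> Wellington -> Tauranga -> Hamilton -> Auckland -> Christchurch: max(14, 12, 11, 3, 16) = 16
Smallest bottleneck: 16%.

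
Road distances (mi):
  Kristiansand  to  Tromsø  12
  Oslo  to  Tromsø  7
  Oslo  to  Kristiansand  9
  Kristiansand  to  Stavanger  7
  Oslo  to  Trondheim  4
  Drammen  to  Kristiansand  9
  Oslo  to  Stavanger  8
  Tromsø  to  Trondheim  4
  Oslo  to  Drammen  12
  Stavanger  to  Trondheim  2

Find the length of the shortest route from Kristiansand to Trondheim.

Comparing a few candidate routes:
Kristiansand→Tromsø→Trondheim: 12 + 4 = 16
Kristiansand→Stavanger→Trondheim: 7 + 2 = 9
Kristiansand→Oslo→Trondheim: 9 + 4 = 13
Kristiansand→Stavanger→Oslo→Trondheim: 7 + 8 + 4 = 19
Shortest: 9 mi.

9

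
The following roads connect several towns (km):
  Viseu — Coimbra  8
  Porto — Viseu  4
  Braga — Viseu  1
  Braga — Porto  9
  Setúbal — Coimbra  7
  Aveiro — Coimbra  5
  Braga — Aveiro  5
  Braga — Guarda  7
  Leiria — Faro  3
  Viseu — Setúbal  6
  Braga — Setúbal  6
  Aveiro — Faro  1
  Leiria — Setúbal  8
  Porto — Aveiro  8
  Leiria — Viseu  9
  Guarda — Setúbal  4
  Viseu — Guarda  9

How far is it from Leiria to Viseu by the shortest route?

9

Checking several routes:
Leiria→Faro→Aveiro→Braga→Viseu: 3 + 1 + 5 + 1 = 10
Leiria→Setúbal→Braga→Viseu: 8 + 6 + 1 = 15
Leiria→Faro→Aveiro→Porto→Viseu: 3 + 1 + 8 + 4 = 16
Leiria→Setúbal→Viseu: 8 + 6 = 14
Leiria→Faro→Aveiro→Coimbra→Viseu: 3 + 1 + 5 + 8 = 17
Leiria→Viseu: 9
Shortest: 9 km.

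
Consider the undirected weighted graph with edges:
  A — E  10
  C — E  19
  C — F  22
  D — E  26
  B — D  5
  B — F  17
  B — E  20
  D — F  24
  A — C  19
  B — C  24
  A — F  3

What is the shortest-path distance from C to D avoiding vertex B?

A few of the C→D routes:
C→F→D: 22 + 24 = 46
C→E→D: 19 + 26 = 45
C→A→F→D: 19 + 3 + 24 = 46
The minimum is 45.

45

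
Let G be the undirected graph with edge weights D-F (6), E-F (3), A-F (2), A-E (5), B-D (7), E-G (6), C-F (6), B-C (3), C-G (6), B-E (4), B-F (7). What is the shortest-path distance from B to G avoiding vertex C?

Routes from B to G avoiding C:
B→D→F→A→E→G: 7 + 6 + 2 + 5 + 6 = 26
B→F→A→E→G: 7 + 2 + 5 + 6 = 20
B→D→F→E→G: 7 + 6 + 3 + 6 = 22
B→F→E→G: 7 + 3 + 6 = 16
B→E→G: 4 + 6 = 10
The minimum is 10.

10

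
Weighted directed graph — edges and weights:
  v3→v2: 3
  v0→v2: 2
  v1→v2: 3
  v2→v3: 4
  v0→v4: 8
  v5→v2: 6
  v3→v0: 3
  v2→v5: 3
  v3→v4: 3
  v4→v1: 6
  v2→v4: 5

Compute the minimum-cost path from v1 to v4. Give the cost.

Paths from v1 to v4:
v1 - v2 - v3 - v0 - v4: 3 + 4 + 3 + 8 = 18
v1 - v2 - v3 - v4: 3 + 4 + 3 = 10
v1 - v2 - v4: 3 + 5 = 8
Shortest: 8.

8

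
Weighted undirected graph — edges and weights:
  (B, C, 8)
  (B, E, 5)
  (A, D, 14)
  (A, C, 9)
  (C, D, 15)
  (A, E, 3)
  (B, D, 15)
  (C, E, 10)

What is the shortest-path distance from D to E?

17

A few of the D→E routes:
D→C→B→E: 15 + 8 + 5 = 28
D→B→E: 15 + 5 = 20
D→C→E: 15 + 10 = 25
D→C→A→E: 15 + 9 + 3 = 27
D→A→E: 14 + 3 = 17
Shortest: 17.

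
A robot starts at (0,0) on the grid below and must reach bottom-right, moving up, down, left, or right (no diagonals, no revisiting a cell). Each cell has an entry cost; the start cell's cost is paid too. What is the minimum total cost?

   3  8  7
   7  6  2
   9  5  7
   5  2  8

Take [0,0] -> [1,0] -> [1,1] -> [2,1] -> [3,1] -> [3,2] for a total of 3 + 7 + 6 + 5 + 2 + 8 = 31.

31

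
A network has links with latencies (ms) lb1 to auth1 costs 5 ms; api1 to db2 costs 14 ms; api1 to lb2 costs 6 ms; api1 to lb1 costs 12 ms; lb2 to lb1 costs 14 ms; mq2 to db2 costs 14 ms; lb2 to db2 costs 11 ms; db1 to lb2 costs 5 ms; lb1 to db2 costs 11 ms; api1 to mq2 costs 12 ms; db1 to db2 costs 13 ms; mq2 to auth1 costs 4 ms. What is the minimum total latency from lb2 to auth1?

A few of the lb2→auth1 routes:
lb2 → lb1 → auth1: 14 + 5 = 19
lb2 → api1 → lb1 → auth1: 6 + 12 + 5 = 23
lb2 → api1 → mq2 → auth1: 6 + 12 + 4 = 22
Best route has total 19 ms.

19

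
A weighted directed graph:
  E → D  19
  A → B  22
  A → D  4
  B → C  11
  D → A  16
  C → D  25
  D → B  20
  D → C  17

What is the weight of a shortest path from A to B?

22

Paths from A to B:
A -> B: 22
A -> D -> B: 4 + 20 = 24
Best route has total 22.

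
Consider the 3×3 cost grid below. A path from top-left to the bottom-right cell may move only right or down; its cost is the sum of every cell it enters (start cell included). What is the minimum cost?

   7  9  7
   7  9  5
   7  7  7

35

Take [0,0] → [0,1] → [0,2] → [1,2] → [2,2] for a total of 7 + 9 + 7 + 5 + 7 = 35.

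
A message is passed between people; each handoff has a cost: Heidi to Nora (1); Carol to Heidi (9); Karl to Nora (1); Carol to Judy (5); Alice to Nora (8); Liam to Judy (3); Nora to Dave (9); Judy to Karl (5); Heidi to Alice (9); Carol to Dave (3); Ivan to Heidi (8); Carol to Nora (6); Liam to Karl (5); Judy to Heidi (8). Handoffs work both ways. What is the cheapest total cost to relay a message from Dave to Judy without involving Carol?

15

Candidate routes:
Dave→Nora→Alice→Heidi→Judy: 9 + 8 + 9 + 8 = 34
Dave→Nora→Karl→Judy: 9 + 1 + 5 = 15
Dave→Nora→Karl→Liam→Judy: 9 + 1 + 5 + 3 = 18
Dave→Nora→Heidi→Judy: 9 + 1 + 8 = 18
Best route has total 15.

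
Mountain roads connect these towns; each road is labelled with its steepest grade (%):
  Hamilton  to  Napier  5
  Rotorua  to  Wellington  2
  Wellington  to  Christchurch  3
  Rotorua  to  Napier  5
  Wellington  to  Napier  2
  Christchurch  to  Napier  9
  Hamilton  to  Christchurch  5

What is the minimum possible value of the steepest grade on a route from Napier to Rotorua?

Paths from Napier to Rotorua:
Napier→Rotorua: max(5) = 5
Napier→Christchurch→Wellington→Rotorua: max(9, 3, 2) = 9
Napier→Hamilton→Christchurch→Wellington→Rotorua: max(5, 5, 3, 2) = 5
Napier→Wellington→Rotorua: max(2, 2) = 2
Best route has worst link 2%.

2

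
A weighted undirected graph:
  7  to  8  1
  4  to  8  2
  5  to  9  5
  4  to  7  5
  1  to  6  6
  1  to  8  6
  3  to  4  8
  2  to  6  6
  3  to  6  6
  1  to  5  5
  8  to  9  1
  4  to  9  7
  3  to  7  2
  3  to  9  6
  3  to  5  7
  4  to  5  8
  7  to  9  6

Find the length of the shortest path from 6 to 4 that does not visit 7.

14

A few of the 6→4 routes:
6 → 3 → 9 → 8 → 4: 6 + 6 + 1 + 2 = 15
6 → 1 → 8 → 4: 6 + 6 + 2 = 14
6 → 3 → 4: 6 + 8 = 14
6 → 1 → 5 → 4: 6 + 5 + 8 = 19
Shortest: 14.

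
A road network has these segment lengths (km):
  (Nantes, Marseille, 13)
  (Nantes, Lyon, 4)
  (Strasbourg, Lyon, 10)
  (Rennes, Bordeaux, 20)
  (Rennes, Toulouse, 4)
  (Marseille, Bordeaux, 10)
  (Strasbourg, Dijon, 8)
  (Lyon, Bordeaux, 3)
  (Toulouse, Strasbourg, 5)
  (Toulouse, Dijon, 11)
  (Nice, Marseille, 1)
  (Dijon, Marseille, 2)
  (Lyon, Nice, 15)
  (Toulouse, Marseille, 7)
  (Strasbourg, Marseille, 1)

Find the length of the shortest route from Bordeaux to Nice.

11

Checking several routes:
Bordeaux→Lyon→Strasbourg→Marseille→Nice: 3 + 10 + 1 + 1 = 15
Bordeaux→Lyon→Nice: 3 + 15 = 18
Bordeaux→Marseille→Nice: 10 + 1 = 11
Bordeaux→Lyon→Strasbourg→Dijon→Marseille→Nice: 3 + 10 + 8 + 2 + 1 = 24
Bordeaux→Lyon→Nantes→Marseille→Nice: 3 + 4 + 13 + 1 = 21
Best route has total 11 km.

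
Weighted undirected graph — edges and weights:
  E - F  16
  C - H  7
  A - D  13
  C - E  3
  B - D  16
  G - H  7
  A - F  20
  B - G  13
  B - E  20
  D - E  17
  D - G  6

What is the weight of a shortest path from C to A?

33

A few of the C→A routes:
C -> E -> D -> A: 3 + 17 + 13 = 33
C -> E -> F -> A: 3 + 16 + 20 = 39
C -> H -> G -> D -> A: 7 + 7 + 6 + 13 = 33
The minimum is 33.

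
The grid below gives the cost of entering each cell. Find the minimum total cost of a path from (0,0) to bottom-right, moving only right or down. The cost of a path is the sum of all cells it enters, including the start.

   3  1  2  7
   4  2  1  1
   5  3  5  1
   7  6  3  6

15

One optimal route is r0c0→r0c1→r0c2→r1c2→r1c3→r2c3→r3c3.
Its cost is 3 + 1 + 2 + 1 + 1 + 1 + 6 = 15.
For comparison, the top-then-right route costs 21.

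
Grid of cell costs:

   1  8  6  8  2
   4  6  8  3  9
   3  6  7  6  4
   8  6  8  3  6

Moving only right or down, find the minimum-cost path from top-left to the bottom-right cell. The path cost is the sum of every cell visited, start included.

36

Cheapest: (0,0)→(1,0)→(2,0)→(2,1)→(2,2)→(2,3)→(3,3)→(3,4)
  1 + 4 + 3 + 6 + 7 + 6 + 3 + 6 = 36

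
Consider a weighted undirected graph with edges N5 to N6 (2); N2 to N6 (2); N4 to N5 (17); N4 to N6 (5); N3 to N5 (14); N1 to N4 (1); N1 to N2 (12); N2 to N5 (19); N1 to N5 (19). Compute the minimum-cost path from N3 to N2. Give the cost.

Some routes from N3 to N2:
N3-N5-N6-N2: 14 + 2 + 2 = 18
N3-N5-N6-N4-N1-N2: 14 + 2 + 5 + 1 + 12 = 34
N3-N5-N2: 14 + 19 = 33
The minimum is 18.

18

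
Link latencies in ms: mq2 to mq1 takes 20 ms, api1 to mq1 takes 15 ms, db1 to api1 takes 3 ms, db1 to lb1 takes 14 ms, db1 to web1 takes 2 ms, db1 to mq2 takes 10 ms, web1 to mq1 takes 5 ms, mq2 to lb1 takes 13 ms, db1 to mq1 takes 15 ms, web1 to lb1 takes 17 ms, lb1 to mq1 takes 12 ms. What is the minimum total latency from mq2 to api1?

13

Checking several routes:
mq2 → lb1 → mq1 → web1 → db1 → api1: 13 + 12 + 5 + 2 + 3 = 35
mq2 → lb1 → web1 → db1 → api1: 13 + 17 + 2 + 3 = 35
mq2 → db1 → api1: 10 + 3 = 13
mq2 → lb1 → db1 → api1: 13 + 14 + 3 = 30
mq2 → db1 → web1 → mq1 → api1: 10 + 2 + 5 + 15 = 32
mq2 → mq1 → web1 → db1 → api1: 20 + 5 + 2 + 3 = 30
Shortest: 13 ms.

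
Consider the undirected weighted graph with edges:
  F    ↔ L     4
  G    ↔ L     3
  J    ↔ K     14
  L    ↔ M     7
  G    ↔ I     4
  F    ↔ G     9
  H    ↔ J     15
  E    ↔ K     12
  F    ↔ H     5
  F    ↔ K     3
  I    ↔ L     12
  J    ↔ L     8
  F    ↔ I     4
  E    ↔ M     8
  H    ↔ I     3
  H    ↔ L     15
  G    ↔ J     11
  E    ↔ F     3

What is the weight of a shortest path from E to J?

15

Checking several routes:
E - M - L - J: 8 + 7 + 8 = 23
E - F - K - J: 3 + 3 + 14 = 20
E - F - I - G - L - J: 3 + 4 + 4 + 3 + 8 = 22
E - F - L - J: 3 + 4 + 8 = 15
E - F - I - G - J: 3 + 4 + 4 + 11 = 22
E - F - L - G - J: 3 + 4 + 3 + 11 = 21
The minimum is 15.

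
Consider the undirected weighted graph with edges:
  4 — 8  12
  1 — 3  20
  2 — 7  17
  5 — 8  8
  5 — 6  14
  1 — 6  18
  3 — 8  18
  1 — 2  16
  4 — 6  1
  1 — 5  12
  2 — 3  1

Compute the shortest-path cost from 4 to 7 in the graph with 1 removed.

Paths from 4 to 7 avoiding 1:
4→6→5→8→3→2→7: 1 + 14 + 8 + 18 + 1 + 17 = 59
4→8→3→2→7: 12 + 18 + 1 + 17 = 48
Best route has total 48.

48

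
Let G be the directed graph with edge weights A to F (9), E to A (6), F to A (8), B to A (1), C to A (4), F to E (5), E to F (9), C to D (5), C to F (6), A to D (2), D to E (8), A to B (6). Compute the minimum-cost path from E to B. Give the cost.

Paths from E to B:
E -> F -> A -> B: 9 + 8 + 6 = 23
E -> A -> B: 6 + 6 = 12
Best route has total 12.

12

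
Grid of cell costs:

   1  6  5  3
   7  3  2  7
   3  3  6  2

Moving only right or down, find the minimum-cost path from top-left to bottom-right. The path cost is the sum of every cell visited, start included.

20

Cheapest: [0,0] -> [0,1] -> [1,1] -> [1,2] -> [2,2] -> [2,3]
  1 + 6 + 3 + 2 + 6 + 2 = 20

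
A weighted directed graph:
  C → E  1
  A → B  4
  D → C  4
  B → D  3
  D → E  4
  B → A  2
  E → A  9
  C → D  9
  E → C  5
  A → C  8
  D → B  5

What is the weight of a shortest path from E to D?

14

Candidate routes:
E→A→B→D: 9 + 4 + 3 = 16
E→A→C→D: 9 + 8 + 9 = 26
E→C→D: 5 + 9 = 14
The minimum is 14.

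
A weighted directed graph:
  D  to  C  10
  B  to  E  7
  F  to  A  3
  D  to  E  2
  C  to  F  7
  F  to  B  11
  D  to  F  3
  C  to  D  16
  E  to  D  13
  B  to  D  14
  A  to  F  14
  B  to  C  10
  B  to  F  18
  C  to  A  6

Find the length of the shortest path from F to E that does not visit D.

18

Paths from F to E avoiding D:
F -> B -> E: 11 + 7 = 18
The minimum is 18.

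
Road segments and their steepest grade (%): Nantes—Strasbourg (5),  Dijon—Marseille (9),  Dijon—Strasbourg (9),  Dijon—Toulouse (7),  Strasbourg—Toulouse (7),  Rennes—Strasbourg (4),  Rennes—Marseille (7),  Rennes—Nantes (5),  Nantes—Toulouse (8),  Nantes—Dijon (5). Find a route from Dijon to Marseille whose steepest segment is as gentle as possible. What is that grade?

7

Some routes from Dijon to Marseille:
Dijon → Toulouse → Strasbourg → Nantes → Rennes → Marseille: max(7, 7, 5, 5, 7) = 7
Dijon → Nantes → Rennes → Marseille: max(5, 5, 7) = 7
Dijon → Toulouse → Strasbourg → Rennes → Marseille: max(7, 7, 4, 7) = 7
Dijon → Nantes → Strasbourg → Rennes → Marseille: max(5, 5, 4, 7) = 7
Dijon → Toulouse → Nantes → Rennes → Marseille: max(7, 8, 5, 7) = 8
Dijon → Toulouse → Nantes → Strasbourg → Rennes → Marseille: max(7, 8, 5, 4, 7) = 8
Best route has worst link 7%.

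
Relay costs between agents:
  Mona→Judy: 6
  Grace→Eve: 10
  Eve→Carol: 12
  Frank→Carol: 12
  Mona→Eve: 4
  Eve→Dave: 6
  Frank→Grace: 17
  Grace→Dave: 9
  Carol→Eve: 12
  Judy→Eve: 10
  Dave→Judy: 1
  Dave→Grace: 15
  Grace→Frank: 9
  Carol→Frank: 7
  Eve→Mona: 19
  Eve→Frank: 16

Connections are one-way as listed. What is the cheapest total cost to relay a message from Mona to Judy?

6

Some routes from Mona to Judy:
Mona -> Eve -> Dave -> Judy: 4 + 6 + 1 = 11
Mona -> Eve -> Frank -> Grace -> Dave -> Judy: 4 + 16 + 17 + 9 + 1 = 47
Mona -> Judy: 6
The minimum is 6.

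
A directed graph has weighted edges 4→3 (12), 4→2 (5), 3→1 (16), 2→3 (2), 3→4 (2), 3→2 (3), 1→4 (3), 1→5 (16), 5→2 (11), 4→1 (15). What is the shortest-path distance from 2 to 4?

Candidate routes:
2-3-1-4: 2 + 16 + 3 = 21
2-3-4: 2 + 2 = 4
Shortest: 4.

4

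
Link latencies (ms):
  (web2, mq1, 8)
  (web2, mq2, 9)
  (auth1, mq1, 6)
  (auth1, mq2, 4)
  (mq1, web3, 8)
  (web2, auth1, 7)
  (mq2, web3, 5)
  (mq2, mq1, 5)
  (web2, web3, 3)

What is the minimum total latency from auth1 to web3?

9

Comparing a few candidate routes:
auth1→mq1→web3: 6 + 8 = 14
auth1→web2→web3: 7 + 3 = 10
auth1→mq1→mq2→web3: 6 + 5 + 5 = 16
auth1→mq2→web3: 4 + 5 = 9
Best route has total 9 ms.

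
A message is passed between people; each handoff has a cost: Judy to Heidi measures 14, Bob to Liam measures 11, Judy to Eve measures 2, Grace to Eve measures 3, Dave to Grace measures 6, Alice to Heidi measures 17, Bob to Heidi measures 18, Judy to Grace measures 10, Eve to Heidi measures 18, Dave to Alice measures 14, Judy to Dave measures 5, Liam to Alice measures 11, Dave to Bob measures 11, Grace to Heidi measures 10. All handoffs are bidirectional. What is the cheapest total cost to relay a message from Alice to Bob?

Checking several routes:
Alice -> Heidi -> Bob: 17 + 18 = 35
Alice -> Heidi -> Judy -> Dave -> Bob: 17 + 14 + 5 + 11 = 47
Alice -> Dave -> Grace -> Heidi -> Bob: 14 + 6 + 10 + 18 = 48
Alice -> Heidi -> Grace -> Dave -> Bob: 17 + 10 + 6 + 11 = 44
Alice -> Dave -> Bob: 14 + 11 = 25
Alice -> Liam -> Bob: 11 + 11 = 22
Best route has total 22.

22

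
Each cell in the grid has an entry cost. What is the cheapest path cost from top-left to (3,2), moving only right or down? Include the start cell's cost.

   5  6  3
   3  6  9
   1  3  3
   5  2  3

17

One optimal route is [0,0] [1,0] [2,0] [2,1] [3,1] [3,2].
Its cost is 5 + 3 + 1 + 3 + 2 + 3 = 17.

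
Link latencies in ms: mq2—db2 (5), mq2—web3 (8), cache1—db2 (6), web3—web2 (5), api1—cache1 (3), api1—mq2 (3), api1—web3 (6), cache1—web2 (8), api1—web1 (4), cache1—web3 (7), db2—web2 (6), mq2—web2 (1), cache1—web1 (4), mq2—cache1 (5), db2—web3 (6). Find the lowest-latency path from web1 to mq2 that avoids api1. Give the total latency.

9

Some routes from web1 to mq2 avoiding api1:
web1 -> cache1 -> web3 -> mq2: 4 + 7 + 8 = 19
web1 -> cache1 -> mq2: 4 + 5 = 9
web1 -> cache1 -> db2 -> mq2: 4 + 6 + 5 = 15
web1 -> cache1 -> web2 -> mq2: 4 + 8 + 1 = 13
web1 -> cache1 -> web3 -> web2 -> mq2: 4 + 7 + 5 + 1 = 17
web1 -> cache1 -> db2 -> web2 -> mq2: 4 + 6 + 6 + 1 = 17
The minimum is 9 ms.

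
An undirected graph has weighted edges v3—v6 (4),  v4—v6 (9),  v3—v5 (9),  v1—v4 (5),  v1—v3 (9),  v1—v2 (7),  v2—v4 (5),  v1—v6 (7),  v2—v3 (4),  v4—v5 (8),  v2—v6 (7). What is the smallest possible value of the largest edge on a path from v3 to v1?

5

A few of the v3→v1 routes:
v3 -> v2 -> v6 -> v1: max(4, 7, 7) = 7
v3 -> v2 -> v1: max(4, 7) = 7
v3 -> v2 -> v4 -> v1: max(4, 5, 5) = 5
v3 -> v6 -> v2 -> v4 -> v1: max(4, 7, 5, 5) = 7
Best route has worst link 5.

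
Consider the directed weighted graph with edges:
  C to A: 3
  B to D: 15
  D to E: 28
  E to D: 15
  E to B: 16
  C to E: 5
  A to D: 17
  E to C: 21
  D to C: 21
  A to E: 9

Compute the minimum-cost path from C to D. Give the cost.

Comparing a few candidate routes:
C - A - D: 3 + 17 = 20
C - E - D: 5 + 15 = 20
C - A - E - D: 3 + 9 + 15 = 27
C - E - B - D: 5 + 16 + 15 = 36
The minimum is 20.

20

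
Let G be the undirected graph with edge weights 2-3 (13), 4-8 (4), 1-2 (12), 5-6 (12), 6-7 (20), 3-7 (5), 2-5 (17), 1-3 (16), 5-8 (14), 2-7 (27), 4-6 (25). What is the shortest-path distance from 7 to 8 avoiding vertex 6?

49

Routes from 7 to 8 avoiding 6:
7→3→1→2→5→8: 5 + 16 + 12 + 17 + 14 = 64
7→3→2→5→8: 5 + 13 + 17 + 14 = 49
7→2→5→8: 27 + 17 + 14 = 58
Shortest: 49.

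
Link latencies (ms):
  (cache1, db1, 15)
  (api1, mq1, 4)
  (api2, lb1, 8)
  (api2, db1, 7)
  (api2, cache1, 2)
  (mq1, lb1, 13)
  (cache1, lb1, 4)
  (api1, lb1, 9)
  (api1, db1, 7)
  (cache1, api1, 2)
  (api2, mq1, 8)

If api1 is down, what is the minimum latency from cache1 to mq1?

A few of the cache1→mq1 routes:
cache1-api2-mq1: 2 + 8 = 10
cache1-lb1-api2-mq1: 4 + 8 + 8 = 20
cache1-lb1-mq1: 4 + 13 = 17
The minimum is 10 ms.

10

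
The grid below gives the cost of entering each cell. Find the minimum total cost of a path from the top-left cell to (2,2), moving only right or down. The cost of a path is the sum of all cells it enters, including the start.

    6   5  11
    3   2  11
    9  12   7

29

One optimal route is r0c0 → r1c0 → r1c1 → r1c2 → r2c2.
Its cost is 6 + 3 + 2 + 11 + 7 = 29.
For comparison, the top-then-right route costs 40.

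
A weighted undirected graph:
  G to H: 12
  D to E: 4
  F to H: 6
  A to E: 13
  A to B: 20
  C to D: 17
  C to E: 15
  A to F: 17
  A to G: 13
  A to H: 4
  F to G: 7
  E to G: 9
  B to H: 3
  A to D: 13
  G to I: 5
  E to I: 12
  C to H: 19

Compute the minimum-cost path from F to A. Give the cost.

10

A few of the F→A routes:
F - G - A: 7 + 13 = 20
F - A: 17
F - H - A: 6 + 4 = 10
The minimum is 10.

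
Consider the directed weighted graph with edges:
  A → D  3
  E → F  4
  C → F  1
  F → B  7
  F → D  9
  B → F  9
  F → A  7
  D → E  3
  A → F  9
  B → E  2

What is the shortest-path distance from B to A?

Routes from B to A:
B - E - F - A: 2 + 4 + 7 = 13
B - F - A: 9 + 7 = 16
Shortest: 13.

13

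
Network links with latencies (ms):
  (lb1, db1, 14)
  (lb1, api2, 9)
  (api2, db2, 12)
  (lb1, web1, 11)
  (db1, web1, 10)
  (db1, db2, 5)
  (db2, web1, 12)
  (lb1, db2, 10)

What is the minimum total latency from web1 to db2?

12

Some routes from web1 to db2:
web1→lb1→db2: 11 + 10 = 21
web1→lb1→db1→db2: 11 + 14 + 5 = 30
web1→db1→db2: 10 + 5 = 15
web1→db2: 12
The minimum is 12 ms.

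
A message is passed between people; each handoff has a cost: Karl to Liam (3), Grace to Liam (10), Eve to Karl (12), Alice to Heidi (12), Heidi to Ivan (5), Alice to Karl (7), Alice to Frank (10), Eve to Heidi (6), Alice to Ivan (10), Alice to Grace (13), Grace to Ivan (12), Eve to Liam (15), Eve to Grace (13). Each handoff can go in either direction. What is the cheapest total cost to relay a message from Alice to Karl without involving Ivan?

7

A few of the Alice→Karl routes:
Alice -> Grace -> Liam -> Karl: 13 + 10 + 3 = 26
Alice -> Karl: 7
Alice -> Heidi -> Eve -> Karl: 12 + 6 + 12 = 30
The minimum is 7.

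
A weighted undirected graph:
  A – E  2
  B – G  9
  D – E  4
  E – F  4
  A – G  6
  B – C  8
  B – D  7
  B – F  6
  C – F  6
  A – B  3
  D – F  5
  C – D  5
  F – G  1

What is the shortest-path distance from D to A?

Some routes from D to A:
D - F - E - A: 5 + 4 + 2 = 11
D - B - A: 7 + 3 = 10
D - E - A: 4 + 2 = 6
The minimum is 6.

6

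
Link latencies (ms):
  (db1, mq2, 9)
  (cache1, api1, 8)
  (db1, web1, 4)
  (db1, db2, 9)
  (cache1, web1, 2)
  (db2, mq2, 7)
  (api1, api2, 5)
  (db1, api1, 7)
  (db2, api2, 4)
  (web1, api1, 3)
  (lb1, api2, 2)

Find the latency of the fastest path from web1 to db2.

12

Some routes from web1 to db2:
web1 -> api1 -> api2 -> db2: 3 + 5 + 4 = 12
web1 -> db1 -> db2: 4 + 9 = 13
web1 -> cache1 -> api1 -> api2 -> db2: 2 + 8 + 5 + 4 = 19
web1 -> api1 -> db1 -> db2: 3 + 7 + 9 = 19
web1 -> db1 -> api1 -> api2 -> db2: 4 + 7 + 5 + 4 = 20
Shortest: 12 ms.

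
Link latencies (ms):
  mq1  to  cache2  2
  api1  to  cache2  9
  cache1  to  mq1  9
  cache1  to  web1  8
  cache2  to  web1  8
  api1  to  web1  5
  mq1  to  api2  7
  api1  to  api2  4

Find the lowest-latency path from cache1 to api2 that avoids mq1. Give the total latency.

Candidate routes:
cache1 - web1 - cache2 - api1 - api2: 8 + 8 + 9 + 4 = 29
cache1 - web1 - api1 - api2: 8 + 5 + 4 = 17
Best route has total 17 ms.

17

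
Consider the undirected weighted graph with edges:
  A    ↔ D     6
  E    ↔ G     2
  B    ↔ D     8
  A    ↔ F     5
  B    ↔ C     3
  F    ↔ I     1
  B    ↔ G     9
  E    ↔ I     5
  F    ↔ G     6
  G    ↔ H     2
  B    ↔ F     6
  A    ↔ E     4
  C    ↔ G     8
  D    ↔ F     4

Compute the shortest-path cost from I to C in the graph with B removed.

15

A few of the I→C routes:
I - F - D - A - E - G - C: 1 + 4 + 6 + 4 + 2 + 8 = 25
I - F - A - E - G - C: 1 + 5 + 4 + 2 + 8 = 20
I - F - G - C: 1 + 6 + 8 = 15
I - E - G - C: 5 + 2 + 8 = 15
The minimum is 15.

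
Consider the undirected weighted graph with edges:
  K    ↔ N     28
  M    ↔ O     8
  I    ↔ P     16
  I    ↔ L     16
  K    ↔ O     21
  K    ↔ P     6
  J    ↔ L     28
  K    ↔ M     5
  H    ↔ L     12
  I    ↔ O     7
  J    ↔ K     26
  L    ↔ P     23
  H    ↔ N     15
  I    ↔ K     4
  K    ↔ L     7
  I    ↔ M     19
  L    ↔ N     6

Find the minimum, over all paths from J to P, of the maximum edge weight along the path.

A few of the J→P routes:
J → K → I → P: max(26, 4, 16) = 26
J → K → M → O → I → L → P: max(26, 5, 8, 7, 16, 23) = 26
J → K → L → I → P: max(26, 7, 16, 16) = 26
J → K → M → O → I → P: max(26, 5, 8, 7, 16) = 26
J → K → I → L → P: max(26, 4, 16, 23) = 26
J → K → L → P: max(26, 7, 23) = 26
The minimum achievable maximum is 26.

26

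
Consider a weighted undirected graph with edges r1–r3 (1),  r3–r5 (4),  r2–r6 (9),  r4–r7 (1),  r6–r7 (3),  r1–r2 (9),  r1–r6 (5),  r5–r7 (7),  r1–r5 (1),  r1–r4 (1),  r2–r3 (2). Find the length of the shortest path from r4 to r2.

Some routes from r4 to r2:
r4 - r1 - r2: 1 + 9 = 10
r4 - r7 - r6 - r1 - r3 - r2: 1 + 3 + 5 + 1 + 2 = 12
r4 - r1 - r5 - r3 - r2: 1 + 1 + 4 + 2 = 8
r4 - r1 - r3 - r2: 1 + 1 + 2 = 4
Best route has total 4.

4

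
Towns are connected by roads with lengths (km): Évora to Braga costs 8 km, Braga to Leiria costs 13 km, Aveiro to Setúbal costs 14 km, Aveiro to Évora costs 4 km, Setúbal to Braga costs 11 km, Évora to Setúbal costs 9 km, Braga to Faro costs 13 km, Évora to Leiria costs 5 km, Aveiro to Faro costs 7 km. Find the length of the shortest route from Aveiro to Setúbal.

Checking several routes:
Aveiro -> Évora -> Setúbal: 4 + 9 = 13
Aveiro -> Évora -> Leiria -> Braga -> Setúbal: 4 + 5 + 13 + 11 = 33
Aveiro -> Faro -> Braga -> Évora -> Setúbal: 7 + 13 + 8 + 9 = 37
Aveiro -> Setúbal: 14
Aveiro -> Faro -> Braga -> Setúbal: 7 + 13 + 11 = 31
Aveiro -> Évora -> Braga -> Setúbal: 4 + 8 + 11 = 23
Best route has total 13 km.

13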